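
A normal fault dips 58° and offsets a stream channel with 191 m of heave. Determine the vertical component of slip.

throw = heave × tan(dip) = 191 × tan(58°) = 306 m

306 m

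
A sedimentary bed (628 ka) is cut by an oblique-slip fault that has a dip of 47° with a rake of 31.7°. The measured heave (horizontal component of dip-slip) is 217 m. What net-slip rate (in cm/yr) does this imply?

dip-slip = heave / cos(dip) = 217 / cos(47°) = 318.2 m
net slip = dip-slip / sin(rake) = 318.2 / sin(31.7°) = 605.5 m
rate = 605.5 m / 628 ka = 0.000964 m/yr = 0.0964 cm/yr

0.0964 cm/yr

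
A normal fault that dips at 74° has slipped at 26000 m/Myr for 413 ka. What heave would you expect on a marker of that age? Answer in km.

2.96 km

dip-slip = rate × time = 26000 m/Myr × 413 ka = 10740 m
heave = dip-slip × cos(dip) = 10740 × cos(74°) = 2960 m = 2.96 km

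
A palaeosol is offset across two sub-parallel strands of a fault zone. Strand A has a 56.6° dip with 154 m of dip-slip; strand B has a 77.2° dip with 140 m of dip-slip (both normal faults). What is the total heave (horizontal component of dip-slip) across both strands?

heave_A = 154 × cos(56.6°) = 84.77 m
heave_B = 140 × cos(77.2°) = 31.02 m
total = 84.77 + 31.02 = 116 m

116 m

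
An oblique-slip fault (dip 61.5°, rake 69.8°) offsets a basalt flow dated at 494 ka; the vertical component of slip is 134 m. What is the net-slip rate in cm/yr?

0.0329 cm/yr

dip-slip = throw / sin(dip) = 134 / sin(61.5°) = 152.5 m
net slip = dip-slip / sin(rake) = 152.5 / sin(69.8°) = 162.5 m
rate = 162.5 m / 494 ka = 0.000329 m/yr = 0.0329 cm/yr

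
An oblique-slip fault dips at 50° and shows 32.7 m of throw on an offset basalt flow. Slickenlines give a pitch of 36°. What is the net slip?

72.6 m

dip-slip = throw / sin(dip) = 32.7 / sin(50°) = 42.69 m
net slip = dip-slip / sin(rake) = 42.69 / sin(36°) = 72.6 m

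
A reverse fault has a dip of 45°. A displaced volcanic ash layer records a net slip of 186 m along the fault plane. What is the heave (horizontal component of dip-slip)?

132 m

heave = dip-slip × cos(dip) = 186 m × cos(45°) = 132 m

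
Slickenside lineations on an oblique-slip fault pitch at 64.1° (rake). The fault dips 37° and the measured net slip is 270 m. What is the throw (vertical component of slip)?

dip-slip = net slip × sin(rake) = 270 m × sin(64.1°) = 242.9 m
throw = dip-slip × sin(dip) = 242.9 × sin(37°) = 146 m

146 m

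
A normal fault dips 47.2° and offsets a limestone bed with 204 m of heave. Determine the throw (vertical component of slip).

220 m

throw = heave × tan(dip) = 204 × tan(47.2°) = 220 m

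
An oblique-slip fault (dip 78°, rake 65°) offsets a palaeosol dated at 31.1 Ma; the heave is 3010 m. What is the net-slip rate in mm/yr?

dip-slip = heave / cos(dip) = 3010 / cos(78°) = 14480 m
net slip = dip-slip / sin(rake) = 14480 / sin(65°) = 15970 m
rate = 15970 m / 31.1 Ma = 0.000514 m/yr = 0.514 mm/yr

0.514 mm/yr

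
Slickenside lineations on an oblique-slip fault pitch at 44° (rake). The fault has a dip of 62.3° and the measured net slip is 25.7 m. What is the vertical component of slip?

15.8 m

dip-slip = net slip × sin(rake) = 25.7 m × sin(44°) = 17.85 m
throw = dip-slip × sin(dip) = 17.85 × sin(62.3°) = 15.8 m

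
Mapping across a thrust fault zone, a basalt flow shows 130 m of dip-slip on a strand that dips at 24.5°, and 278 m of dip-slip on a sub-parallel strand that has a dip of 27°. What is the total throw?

throw_A = 130 × sin(24.5°) = 53.91 m
throw_B = 278 × sin(27°) = 126.2 m
total = 53.91 + 126.2 = 180 m

180 m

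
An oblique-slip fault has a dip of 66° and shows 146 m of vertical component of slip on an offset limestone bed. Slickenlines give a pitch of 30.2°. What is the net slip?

dip-slip = throw / sin(dip) = 146 / sin(66°) = 159.8 m
net slip = dip-slip / sin(rake) = 159.8 / sin(30.2°) = 318 m

318 m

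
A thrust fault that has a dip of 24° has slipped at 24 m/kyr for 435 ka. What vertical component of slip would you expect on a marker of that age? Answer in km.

4.25 km

dip-slip = rate × time = 24 m/kyr × 435 ka = 10440 m
throw = dip-slip × sin(dip) = 10440 × sin(24°) = 4250 m = 4.25 km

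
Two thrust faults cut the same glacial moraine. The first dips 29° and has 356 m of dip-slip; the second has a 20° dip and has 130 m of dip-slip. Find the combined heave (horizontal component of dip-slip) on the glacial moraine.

434 m

heave_A = 356 × cos(29°) = 311.4 m
heave_B = 130 × cos(20°) = 122.2 m
total = 311.4 + 122.2 = 434 m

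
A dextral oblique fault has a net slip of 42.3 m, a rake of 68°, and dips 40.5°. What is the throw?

dip-slip = net slip × sin(rake) = 42.3 m × sin(68°) = 39.22 m
throw = dip-slip × sin(dip) = 39.22 × sin(40.5°) = 25.5 m

25.5 m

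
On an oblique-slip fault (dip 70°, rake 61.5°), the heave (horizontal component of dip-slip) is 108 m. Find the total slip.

dip-slip = heave / cos(dip) = 108 / cos(70°) = 315.8 m
net slip = dip-slip / sin(rake) = 315.8 / sin(61.5°) = 359 m

359 m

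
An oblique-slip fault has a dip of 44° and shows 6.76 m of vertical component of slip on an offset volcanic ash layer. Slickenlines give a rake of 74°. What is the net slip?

dip-slip = throw / sin(dip) = 6.76 / sin(44°) = 9.731 m
net slip = dip-slip / sin(rake) = 9.731 / sin(74°) = 10.1 m

10.1 m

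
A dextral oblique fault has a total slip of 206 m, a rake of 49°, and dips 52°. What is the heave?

dip-slip = net slip × sin(rake) = 206 m × sin(49°) = 155.5 m
heave = dip-slip × cos(dip) = 155.5 × cos(52°) = 95.7 m

95.7 m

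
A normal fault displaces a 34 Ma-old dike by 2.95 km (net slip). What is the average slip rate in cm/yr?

rate = 2.95 km / 34 Ma = 0.0000868 m/yr = 0.00868 cm/yr

0.00868 cm/yr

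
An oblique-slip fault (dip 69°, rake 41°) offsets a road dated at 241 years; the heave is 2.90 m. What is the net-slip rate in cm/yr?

5.12 cm/yr

dip-slip = heave / cos(dip) = 2.90 / cos(69°) = 8.092 m
net slip = dip-slip / sin(rake) = 8.092 / sin(41°) = 12.33 m
rate = 12.33 m / 241 years = 0.0512 m/yr = 5.12 cm/yr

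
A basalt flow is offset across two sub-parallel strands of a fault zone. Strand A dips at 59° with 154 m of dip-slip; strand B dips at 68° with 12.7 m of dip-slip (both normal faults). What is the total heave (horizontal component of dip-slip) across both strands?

heave_A = 154 × cos(59°) = 79.32 m
heave_B = 12.7 × cos(68°) = 4.758 m
total = 79.32 + 4.758 = 84.1 m

84.1 m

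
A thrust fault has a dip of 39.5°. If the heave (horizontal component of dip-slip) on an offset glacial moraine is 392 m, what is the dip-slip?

dip-slip = heave / cos(dip) = 392 / cos(39.5°) = 508 m

508 m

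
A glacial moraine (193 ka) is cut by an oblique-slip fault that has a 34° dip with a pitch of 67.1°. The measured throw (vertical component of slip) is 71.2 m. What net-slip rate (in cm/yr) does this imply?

dip-slip = throw / sin(dip) = 71.2 / sin(34°) = 127.3 m
net slip = dip-slip / sin(rake) = 127.3 / sin(67.1°) = 138.2 m
rate = 138.2 m / 193 ka = 0.000716 m/yr = 0.0716 cm/yr

0.0716 cm/yr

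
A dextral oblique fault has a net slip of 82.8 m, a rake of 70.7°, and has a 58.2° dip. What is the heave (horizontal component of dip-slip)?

dip-slip = net slip × sin(rake) = 82.8 m × sin(70.7°) = 78.15 m
heave = dip-slip × cos(dip) = 78.15 × cos(58.2°) = 41.2 m

41.2 m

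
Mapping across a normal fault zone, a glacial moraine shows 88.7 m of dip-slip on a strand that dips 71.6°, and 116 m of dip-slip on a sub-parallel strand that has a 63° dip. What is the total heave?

80.7 m

heave_A = 88.7 × cos(71.6°) = 28 m
heave_B = 116 × cos(63°) = 52.66 m
total = 28 + 52.66 = 80.7 m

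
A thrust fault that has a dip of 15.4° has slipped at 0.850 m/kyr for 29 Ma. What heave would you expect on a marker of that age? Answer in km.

dip-slip = rate × time = 0.850 m/kyr × 29 Ma = 24650 m
heave = dip-slip × cos(dip) = 24650 × cos(15.4°) = 23800 m = 23.8 km

23.8 km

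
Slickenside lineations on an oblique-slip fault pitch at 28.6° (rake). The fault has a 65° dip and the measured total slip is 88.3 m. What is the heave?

17.9 m

dip-slip = net slip × sin(rake) = 88.3 m × sin(28.6°) = 42.27 m
heave = dip-slip × cos(dip) = 42.27 × cos(65°) = 17.9 m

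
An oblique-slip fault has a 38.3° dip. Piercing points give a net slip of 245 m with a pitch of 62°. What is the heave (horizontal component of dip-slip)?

170 m

dip-slip = net slip × sin(rake) = 245 m × sin(62°) = 216.3 m
heave = dip-slip × cos(dip) = 216.3 × cos(38.3°) = 170 m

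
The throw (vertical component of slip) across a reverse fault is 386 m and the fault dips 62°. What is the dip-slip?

437 m

dip-slip = throw / sin(dip) = 386 / sin(62°) = 437 m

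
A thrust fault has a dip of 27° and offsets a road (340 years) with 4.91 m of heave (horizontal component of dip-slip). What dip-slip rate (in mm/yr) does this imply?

dip-slip = heave / cos(dip) = 4.91 m / cos(27°) = 5.511 m
rate = 5.511 m / 340 years = 0.0162 m/yr = 16.2 mm/yr

16.2 mm/yr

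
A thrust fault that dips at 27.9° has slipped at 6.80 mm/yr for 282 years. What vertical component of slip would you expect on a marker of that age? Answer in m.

0.897 m

dip-slip = rate × time = 6.80 mm/yr × 282 years = 1.918 m
throw = dip-slip × sin(dip) = 1.918 × sin(27.9°) = 0.897 m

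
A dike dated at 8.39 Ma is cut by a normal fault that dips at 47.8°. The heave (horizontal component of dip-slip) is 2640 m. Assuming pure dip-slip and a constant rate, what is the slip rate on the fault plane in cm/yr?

0.0468 cm/yr

dip-slip = heave / cos(dip) = 2640 m / cos(47.8°) = 3930 m
rate = 3930 m / 8.39 Ma = 0.000468 m/yr = 0.0468 cm/yr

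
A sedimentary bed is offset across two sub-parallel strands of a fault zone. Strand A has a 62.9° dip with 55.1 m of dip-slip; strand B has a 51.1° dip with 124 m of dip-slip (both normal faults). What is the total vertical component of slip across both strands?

146 m

throw_A = 55.1 × sin(62.9°) = 49.05 m
throw_B = 124 × sin(51.1°) = 96.50 m
total = 49.05 + 96.50 = 146 m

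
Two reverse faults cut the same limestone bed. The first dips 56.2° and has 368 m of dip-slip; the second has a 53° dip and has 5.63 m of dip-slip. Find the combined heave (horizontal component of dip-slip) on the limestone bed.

heave_A = 368 × cos(56.2°) = 204.7 m
heave_B = 5.63 × cos(53°) = 3.388 m
total = 204.7 + 3.388 = 208 m

208 m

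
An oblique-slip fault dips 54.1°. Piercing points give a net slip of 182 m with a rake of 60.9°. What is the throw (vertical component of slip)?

129 m

dip-slip = net slip × sin(rake) = 182 m × sin(60.9°) = 159 m
throw = dip-slip × sin(dip) = 159 × sin(54.1°) = 129 m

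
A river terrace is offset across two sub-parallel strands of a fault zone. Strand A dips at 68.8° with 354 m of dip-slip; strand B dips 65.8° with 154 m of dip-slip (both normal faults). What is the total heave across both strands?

heave_A = 354 × cos(68.8°) = 128 m
heave_B = 154 × cos(65.8°) = 63.13 m
total = 128 + 63.13 = 191 m

191 m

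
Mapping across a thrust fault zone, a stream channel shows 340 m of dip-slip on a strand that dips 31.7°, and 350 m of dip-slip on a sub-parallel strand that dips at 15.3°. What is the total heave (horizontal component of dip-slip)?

627 m

heave_A = 340 × cos(31.7°) = 289.3 m
heave_B = 350 × cos(15.3°) = 337.6 m
total = 289.3 + 337.6 = 627 m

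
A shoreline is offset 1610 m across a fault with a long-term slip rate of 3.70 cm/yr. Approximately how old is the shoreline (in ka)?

43.5 ka

age = offset / rate = 1610 m / (3.70 cm/yr) = 43500 yr = 43.5 ka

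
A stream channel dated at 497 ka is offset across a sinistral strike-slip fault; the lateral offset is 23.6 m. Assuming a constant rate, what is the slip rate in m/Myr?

rate = 23.6 m / 497 ka = 0.0000475 m/yr = 47.5 m/Myr

47.5 m/Myr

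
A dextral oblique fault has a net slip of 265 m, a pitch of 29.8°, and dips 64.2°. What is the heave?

dip-slip = net slip × sin(rake) = 265 m × sin(29.8°) = 131.7 m
heave = dip-slip × cos(dip) = 131.7 × cos(64.2°) = 57.3 m

57.3 m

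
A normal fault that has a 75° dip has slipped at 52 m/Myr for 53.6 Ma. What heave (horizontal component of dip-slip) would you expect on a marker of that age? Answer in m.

dip-slip = rate × time = 52 m/Myr × 53.6 Ma = 2787 m
heave = dip-slip × cos(dip) = 2787 × cos(75°) = 721 m

721 m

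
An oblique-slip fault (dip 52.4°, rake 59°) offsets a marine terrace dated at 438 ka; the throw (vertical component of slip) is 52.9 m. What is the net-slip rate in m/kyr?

0.178 m/kyr

dip-slip = throw / sin(dip) = 52.9 / sin(52.4°) = 66.77 m
net slip = dip-slip / sin(rake) = 66.77 / sin(59°) = 77.89 m
rate = 77.89 m / 438 ka = 0.000178 m/yr = 0.178 m/kyr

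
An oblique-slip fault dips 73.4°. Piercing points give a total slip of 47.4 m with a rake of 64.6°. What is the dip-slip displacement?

dip-slip = net slip × sin(rake) = 47.4 m × sin(64.6°) = 42.8 m

42.8 m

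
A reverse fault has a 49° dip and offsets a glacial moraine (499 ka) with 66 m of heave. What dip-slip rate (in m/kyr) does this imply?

dip-slip = heave / cos(dip) = 66 m / cos(49°) = 100.6 m
rate = 100.6 m / 499 ka = 0.000202 m/yr = 0.202 m/kyr

0.202 m/kyr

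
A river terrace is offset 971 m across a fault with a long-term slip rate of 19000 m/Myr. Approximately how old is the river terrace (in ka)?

age = offset / rate = 971 m / (19000 m/Myr) = 51100 yr = 51.1 ka

51.1 ka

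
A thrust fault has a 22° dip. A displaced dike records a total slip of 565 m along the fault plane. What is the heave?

heave = dip-slip × cos(dip) = 565 m × cos(22°) = 524 m

524 m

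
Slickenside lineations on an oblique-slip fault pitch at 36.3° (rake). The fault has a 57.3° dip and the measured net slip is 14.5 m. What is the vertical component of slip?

7.22 m

dip-slip = net slip × sin(rake) = 14.5 m × sin(36.3°) = 8.584 m
throw = dip-slip × sin(dip) = 8.584 × sin(57.3°) = 7.22 m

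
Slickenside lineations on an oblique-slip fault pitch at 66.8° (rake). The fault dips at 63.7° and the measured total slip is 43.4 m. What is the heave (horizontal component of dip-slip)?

dip-slip = net slip × sin(rake) = 43.4 m × sin(66.8°) = 39.89 m
heave = dip-slip × cos(dip) = 39.89 × cos(63.7°) = 17.7 m

17.7 m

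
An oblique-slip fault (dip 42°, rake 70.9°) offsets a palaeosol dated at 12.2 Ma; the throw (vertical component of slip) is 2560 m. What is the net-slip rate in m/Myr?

332 m/Myr

dip-slip = throw / sin(dip) = 2560 / sin(42°) = 3826 m
net slip = dip-slip / sin(rake) = 3826 / sin(70.9°) = 4049 m
rate = 4049 m / 12.2 Ma = 0.000332 m/yr = 332 m/Myr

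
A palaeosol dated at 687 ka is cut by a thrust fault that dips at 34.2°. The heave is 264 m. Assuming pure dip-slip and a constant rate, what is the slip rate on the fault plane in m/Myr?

465 m/Myr

dip-slip = heave / cos(dip) = 264 m / cos(34.2°) = 319.2 m
rate = 319.2 m / 687 ka = 0.000465 m/yr = 465 m/Myr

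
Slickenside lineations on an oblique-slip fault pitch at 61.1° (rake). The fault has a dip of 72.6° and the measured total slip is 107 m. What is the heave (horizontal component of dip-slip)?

dip-slip = net slip × sin(rake) = 107 m × sin(61.1°) = 93.67 m
heave = dip-slip × cos(dip) = 93.67 × cos(72.6°) = 28 m

28 m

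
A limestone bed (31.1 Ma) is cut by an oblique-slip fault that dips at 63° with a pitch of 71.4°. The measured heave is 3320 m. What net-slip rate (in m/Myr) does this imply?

dip-slip = heave / cos(dip) = 3320 / cos(63°) = 7313 m
net slip = dip-slip / sin(rake) = 7313 / sin(71.4°) = 7716 m
rate = 7716 m / 31.1 Ma = 0.000248 m/yr = 248 m/Myr

248 m/Myr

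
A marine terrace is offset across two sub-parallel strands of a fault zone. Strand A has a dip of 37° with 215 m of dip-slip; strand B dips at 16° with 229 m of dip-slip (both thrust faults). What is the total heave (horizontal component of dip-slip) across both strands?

heave_A = 215 × cos(37°) = 171.7 m
heave_B = 229 × cos(16°) = 220.1 m
total = 171.7 + 220.1 = 392 m

392 m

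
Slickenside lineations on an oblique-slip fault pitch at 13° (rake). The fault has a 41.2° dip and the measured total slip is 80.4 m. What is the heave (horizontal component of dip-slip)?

13.6 m

dip-slip = net slip × sin(rake) = 80.4 m × sin(13°) = 18.09 m
heave = dip-slip × cos(dip) = 18.09 × cos(41.2°) = 13.6 m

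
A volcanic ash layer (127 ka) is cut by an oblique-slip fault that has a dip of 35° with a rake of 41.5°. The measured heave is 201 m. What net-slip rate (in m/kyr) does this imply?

dip-slip = heave / cos(dip) = 201 / cos(35°) = 245.4 m
net slip = dip-slip / sin(rake) = 245.4 / sin(41.5°) = 370.3 m
rate = 370.3 m / 127 ka = 0.00292 m/yr = 2.92 m/kyr

2.92 m/kyr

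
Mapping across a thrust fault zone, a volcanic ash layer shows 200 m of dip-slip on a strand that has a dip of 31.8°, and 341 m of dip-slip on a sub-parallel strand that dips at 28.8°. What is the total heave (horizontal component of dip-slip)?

469 m

heave_A = 200 × cos(31.8°) = 170 m
heave_B = 341 × cos(28.8°) = 298.8 m
total = 170 + 298.8 = 469 m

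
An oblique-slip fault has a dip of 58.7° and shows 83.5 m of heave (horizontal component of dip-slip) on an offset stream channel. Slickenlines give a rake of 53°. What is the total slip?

201 m

dip-slip = heave / cos(dip) = 83.5 / cos(58.7°) = 160.7 m
net slip = dip-slip / sin(rake) = 160.7 / sin(53°) = 201 m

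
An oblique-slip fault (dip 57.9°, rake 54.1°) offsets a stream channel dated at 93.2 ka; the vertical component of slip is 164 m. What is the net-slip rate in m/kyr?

dip-slip = throw / sin(dip) = 164 / sin(57.9°) = 193.6 m
net slip = dip-slip / sin(rake) = 193.6 / sin(54.1°) = 239 m
rate = 239 m / 93.2 ka = 0.00256 m/yr = 2.56 m/kyr

2.56 m/kyr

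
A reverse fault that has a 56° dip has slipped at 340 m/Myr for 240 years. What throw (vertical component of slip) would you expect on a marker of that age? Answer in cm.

dip-slip = rate × time = 340 m/Myr × 240 years = 0.08160 m
throw = dip-slip × sin(dip) = 0.08160 × sin(56°) = 0.0676 m = 6.76 cm

6.76 cm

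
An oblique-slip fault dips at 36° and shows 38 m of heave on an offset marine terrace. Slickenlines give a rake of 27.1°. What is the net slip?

dip-slip = heave / cos(dip) = 38 / cos(36°) = 46.97 m
net slip = dip-slip / sin(rake) = 46.97 / sin(27.1°) = 103 m

103 m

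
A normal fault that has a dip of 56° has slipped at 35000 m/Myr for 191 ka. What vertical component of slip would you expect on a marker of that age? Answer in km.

5.54 km

dip-slip = rate × time = 35000 m/Myr × 191 ka = 6685 m
throw = dip-slip × sin(dip) = 6685 × sin(56°) = 5540 m = 5.54 km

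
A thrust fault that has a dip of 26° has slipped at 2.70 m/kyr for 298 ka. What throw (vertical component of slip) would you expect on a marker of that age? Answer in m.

353 m

dip-slip = rate × time = 2.70 m/kyr × 298 ka = 804.6 m
throw = dip-slip × sin(dip) = 804.6 × sin(26°) = 353 m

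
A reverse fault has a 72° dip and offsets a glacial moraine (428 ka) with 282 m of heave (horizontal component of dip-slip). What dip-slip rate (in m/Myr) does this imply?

2130 m/Myr

dip-slip = heave / cos(dip) = 282 m / cos(72°) = 912.6 m
rate = 912.6 m / 428 ka = 0.00213 m/yr = 2130 m/Myr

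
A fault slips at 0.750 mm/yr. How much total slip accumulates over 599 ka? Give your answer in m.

449 m

slip = rate × time = 0.750 mm/yr × 599 ka = 449 m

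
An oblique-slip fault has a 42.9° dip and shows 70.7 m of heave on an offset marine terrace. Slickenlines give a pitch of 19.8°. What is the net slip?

285 m

dip-slip = heave / cos(dip) = 70.7 / cos(42.9°) = 96.51 m
net slip = dip-slip / sin(rake) = 96.51 / sin(19.8°) = 285 m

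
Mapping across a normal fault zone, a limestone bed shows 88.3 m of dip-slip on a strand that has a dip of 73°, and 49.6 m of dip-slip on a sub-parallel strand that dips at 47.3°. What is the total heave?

heave_A = 88.3 × cos(73°) = 25.82 m
heave_B = 49.6 × cos(47.3°) = 33.64 m
total = 25.82 + 33.64 = 59.5 m

59.5 m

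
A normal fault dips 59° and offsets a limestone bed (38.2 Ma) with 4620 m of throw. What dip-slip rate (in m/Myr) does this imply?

dip-slip = throw / sin(dip) = 4620 m / sin(59°) = 5390 m
rate = 5390 m / 38.2 Ma = 0.000141 m/yr = 141 m/Myr

141 m/Myr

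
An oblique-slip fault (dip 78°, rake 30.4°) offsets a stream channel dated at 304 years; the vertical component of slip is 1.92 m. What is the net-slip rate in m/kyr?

dip-slip = throw / sin(dip) = 1.92 / sin(78°) = 1.963 m
net slip = dip-slip / sin(rake) = 1.963 / sin(30.4°) = 3.879 m
rate = 3.879 m / 304 years = 0.0128 m/yr = 12.8 m/kyr

12.8 m/kyr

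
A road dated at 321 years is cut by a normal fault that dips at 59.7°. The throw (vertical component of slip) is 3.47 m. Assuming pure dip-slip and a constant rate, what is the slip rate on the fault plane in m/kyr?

12.5 m/kyr

dip-slip = throw / sin(dip) = 3.47 m / sin(59.7°) = 4.019 m
rate = 4.019 m / 321 years = 0.0125 m/yr = 12.5 m/kyr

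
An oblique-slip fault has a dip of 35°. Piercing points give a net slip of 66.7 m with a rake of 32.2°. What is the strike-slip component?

56.4 m

strike-slip = net slip × cos(rake) = 66.7 m × cos(32.2°) = 56.4 m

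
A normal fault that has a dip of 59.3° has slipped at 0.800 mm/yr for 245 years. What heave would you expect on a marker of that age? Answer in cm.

dip-slip = rate × time = 0.800 mm/yr × 245 years = 0.1960 m
heave = dip-slip × cos(dip) = 0.1960 × cos(59.3°) = 0.100 m = 10 cm

10 cm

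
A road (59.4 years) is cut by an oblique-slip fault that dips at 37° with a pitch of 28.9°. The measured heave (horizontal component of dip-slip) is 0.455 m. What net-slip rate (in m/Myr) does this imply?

19800 m/Myr

dip-slip = heave / cos(dip) = 0.455 / cos(37°) = 0.5697 m
net slip = dip-slip / sin(rake) = 0.5697 / sin(28.9°) = 1.179 m
rate = 1.179 m / 59.4 years = 0.0198 m/yr = 19800 m/Myr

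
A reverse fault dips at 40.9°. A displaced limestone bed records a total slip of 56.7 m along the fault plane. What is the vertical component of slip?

throw = dip-slip × sin(dip) = 56.7 m × sin(40.9°) = 37.1 m

37.1 m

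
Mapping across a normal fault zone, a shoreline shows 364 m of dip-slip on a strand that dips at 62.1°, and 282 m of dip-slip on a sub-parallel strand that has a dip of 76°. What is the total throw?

throw_A = 364 × sin(62.1°) = 321.7 m
throw_B = 282 × sin(76°) = 273.6 m
total = 321.7 + 273.6 = 595 m

595 m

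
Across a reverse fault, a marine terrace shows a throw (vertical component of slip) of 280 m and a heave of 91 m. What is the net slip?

net slip = √(throw² + heave²) = √(280² + 91²) = 294 m

294 m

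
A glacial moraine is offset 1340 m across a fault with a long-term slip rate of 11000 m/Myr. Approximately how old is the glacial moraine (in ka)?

age = offset / rate = 1340 m / (11000 m/Myr) = 122000 yr = 122 ka

122 ka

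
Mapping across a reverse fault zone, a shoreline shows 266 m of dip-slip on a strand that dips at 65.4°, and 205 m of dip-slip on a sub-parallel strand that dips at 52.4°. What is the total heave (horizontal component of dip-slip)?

236 m

heave_A = 266 × cos(65.4°) = 110.7 m
heave_B = 205 × cos(52.4°) = 125.1 m
total = 110.7 + 125.1 = 236 m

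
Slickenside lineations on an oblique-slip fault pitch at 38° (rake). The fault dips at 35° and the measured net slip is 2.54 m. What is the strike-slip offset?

2 m

strike-slip = net slip × cos(rake) = 2.54 m × cos(38°) = 2 m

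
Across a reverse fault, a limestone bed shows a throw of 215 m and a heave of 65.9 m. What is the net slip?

225 m

net slip = √(throw² + heave²) = √(215² + 65.9²) = 225 m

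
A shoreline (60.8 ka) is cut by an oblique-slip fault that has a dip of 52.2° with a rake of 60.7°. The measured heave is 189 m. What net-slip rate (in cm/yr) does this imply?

0.582 cm/yr

dip-slip = heave / cos(dip) = 189 / cos(52.2°) = 308.4 m
net slip = dip-slip / sin(rake) = 308.4 / sin(60.7°) = 353.6 m
rate = 353.6 m / 60.8 ka = 0.00582 m/yr = 0.582 cm/yr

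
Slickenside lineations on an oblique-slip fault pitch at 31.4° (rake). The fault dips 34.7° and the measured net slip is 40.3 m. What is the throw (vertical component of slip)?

dip-slip = net slip × sin(rake) = 40.3 m × sin(31.4°) = 21 m
throw = dip-slip × sin(dip) = 21 × sin(34.7°) = 12 m

12 m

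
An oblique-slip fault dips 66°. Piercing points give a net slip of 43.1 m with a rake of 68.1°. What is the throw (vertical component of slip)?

dip-slip = net slip × sin(rake) = 43.1 m × sin(68.1°) = 39.99 m
throw = dip-slip × sin(dip) = 39.99 × sin(66°) = 36.5 m

36.5 m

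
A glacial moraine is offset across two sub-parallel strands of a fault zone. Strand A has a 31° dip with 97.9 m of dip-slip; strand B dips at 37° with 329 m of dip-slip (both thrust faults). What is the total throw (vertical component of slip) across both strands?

248 m

throw_A = 97.9 × sin(31°) = 50.42 m
throw_B = 329 × sin(37°) = 198 m
total = 50.42 + 198 = 248 m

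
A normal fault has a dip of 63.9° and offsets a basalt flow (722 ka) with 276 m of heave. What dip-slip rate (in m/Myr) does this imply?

869 m/Myr

dip-slip = heave / cos(dip) = 276 m / cos(63.9°) = 627.4 m
rate = 627.4 m / 722 ka = 0.000869 m/yr = 869 m/Myr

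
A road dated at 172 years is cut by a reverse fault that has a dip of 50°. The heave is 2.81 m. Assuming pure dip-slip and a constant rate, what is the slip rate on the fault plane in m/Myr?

dip-slip = heave / cos(dip) = 2.81 m / cos(50°) = 4.372 m
rate = 4.372 m / 172 years = 0.0254 m/yr = 25400 m/Myr

25400 m/Myr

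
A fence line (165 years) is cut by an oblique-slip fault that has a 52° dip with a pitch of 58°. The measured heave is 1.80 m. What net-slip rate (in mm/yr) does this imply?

dip-slip = heave / cos(dip) = 1.80 / cos(52°) = 2.924 m
net slip = dip-slip / sin(rake) = 2.924 / sin(58°) = 3.448 m
rate = 3.448 m / 165 years = 0.0209 m/yr = 20.9 mm/yr

20.9 mm/yr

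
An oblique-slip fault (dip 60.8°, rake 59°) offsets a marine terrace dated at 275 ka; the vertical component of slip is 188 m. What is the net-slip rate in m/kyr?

dip-slip = throw / sin(dip) = 188 / sin(60.8°) = 215.4 m
net slip = dip-slip / sin(rake) = 215.4 / sin(59°) = 251.3 m
rate = 251.3 m / 275 ka = 0.000914 m/yr = 0.914 m/kyr

0.914 m/kyr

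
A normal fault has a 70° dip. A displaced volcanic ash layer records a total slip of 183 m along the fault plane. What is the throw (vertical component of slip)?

throw = dip-slip × sin(dip) = 183 m × sin(70°) = 172 m

172 m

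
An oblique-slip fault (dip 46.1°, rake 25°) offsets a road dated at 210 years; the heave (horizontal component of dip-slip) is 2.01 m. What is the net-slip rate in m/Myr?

32700 m/Myr

dip-slip = heave / cos(dip) = 2.01 / cos(46.1°) = 2.899 m
net slip = dip-slip / sin(rake) = 2.899 / sin(25°) = 6.859 m
rate = 6.859 m / 210 years = 0.0327 m/yr = 32700 m/Myr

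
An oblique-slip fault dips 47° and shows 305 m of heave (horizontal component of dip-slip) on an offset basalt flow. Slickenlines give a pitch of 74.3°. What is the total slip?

dip-slip = heave / cos(dip) = 305 / cos(47°) = 447.2 m
net slip = dip-slip / sin(rake) = 447.2 / sin(74.3°) = 465 m

465 m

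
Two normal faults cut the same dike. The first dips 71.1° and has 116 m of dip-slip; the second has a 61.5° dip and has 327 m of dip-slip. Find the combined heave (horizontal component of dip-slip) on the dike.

heave_A = 116 × cos(71.1°) = 37.57 m
heave_B = 327 × cos(61.5°) = 156 m
total = 37.57 + 156 = 194 m

194 m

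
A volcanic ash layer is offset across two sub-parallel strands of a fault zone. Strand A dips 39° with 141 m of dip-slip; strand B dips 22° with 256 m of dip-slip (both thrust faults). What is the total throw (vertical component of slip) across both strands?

throw_A = 141 × sin(39°) = 88.73 m
throw_B = 256 × sin(22°) = 95.90 m
total = 88.73 + 95.90 = 185 m

185 m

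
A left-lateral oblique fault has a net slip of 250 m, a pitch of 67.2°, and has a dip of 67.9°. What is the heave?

86.7 m

dip-slip = net slip × sin(rake) = 250 m × sin(67.2°) = 230.5 m
heave = dip-slip × cos(dip) = 230.5 × cos(67.9°) = 86.7 m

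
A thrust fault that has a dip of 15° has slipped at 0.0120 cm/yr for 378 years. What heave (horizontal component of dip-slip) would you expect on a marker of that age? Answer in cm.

dip-slip = rate × time = 0.0120 cm/yr × 378 years = 0.04536 m
heave = dip-slip × cos(dip) = 0.04536 × cos(15°) = 0.0438 m = 4.38 cm

4.38 cm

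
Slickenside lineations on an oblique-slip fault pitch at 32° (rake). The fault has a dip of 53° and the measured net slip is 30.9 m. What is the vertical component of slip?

13.1 m

dip-slip = net slip × sin(rake) = 30.9 m × sin(32°) = 16.37 m
throw = dip-slip × sin(dip) = 16.37 × sin(53°) = 13.1 m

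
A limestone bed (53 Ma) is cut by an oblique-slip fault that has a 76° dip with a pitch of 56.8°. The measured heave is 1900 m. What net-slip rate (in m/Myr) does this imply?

dip-slip = heave / cos(dip) = 1900 / cos(76°) = 7854 m
net slip = dip-slip / sin(rake) = 7854 / sin(56.8°) = 9386 m
rate = 9386 m / 53 Ma = 0.000177 m/yr = 177 m/Myr

177 m/Myr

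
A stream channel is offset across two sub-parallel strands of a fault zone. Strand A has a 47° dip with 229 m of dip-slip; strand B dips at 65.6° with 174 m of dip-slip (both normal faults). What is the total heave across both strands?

heave_A = 229 × cos(47°) = 156.2 m
heave_B = 174 × cos(65.6°) = 71.88 m
total = 156.2 + 71.88 = 228 m

228 m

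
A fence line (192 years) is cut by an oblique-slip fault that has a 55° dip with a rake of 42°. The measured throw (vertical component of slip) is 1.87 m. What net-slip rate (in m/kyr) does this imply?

dip-slip = throw / sin(dip) = 1.87 / sin(55°) = 2.283 m
net slip = dip-slip / sin(rake) = 2.283 / sin(42°) = 3.412 m
rate = 3.412 m / 192 years = 0.0178 m/yr = 17.8 m/kyr

17.8 m/kyr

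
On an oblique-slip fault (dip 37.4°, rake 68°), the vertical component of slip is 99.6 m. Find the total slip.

177 m

dip-slip = throw / sin(dip) = 99.6 / sin(37.4°) = 164 m
net slip = dip-slip / sin(rake) = 164 / sin(68°) = 177 m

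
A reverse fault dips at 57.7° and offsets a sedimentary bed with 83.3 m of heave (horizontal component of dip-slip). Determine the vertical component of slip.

throw = heave × tan(dip) = 83.3 × tan(57.7°) = 132 m

132 m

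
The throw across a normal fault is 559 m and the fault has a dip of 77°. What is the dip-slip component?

dip-slip = throw / sin(dip) = 559 / sin(77°) = 574 m

574 m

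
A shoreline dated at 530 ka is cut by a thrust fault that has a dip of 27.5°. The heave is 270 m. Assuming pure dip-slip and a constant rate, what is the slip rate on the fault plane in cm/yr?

dip-slip = heave / cos(dip) = 270 m / cos(27.5°) = 304.4 m
rate = 304.4 m / 530 ka = 0.000574 m/yr = 0.0574 cm/yr

0.0574 cm/yr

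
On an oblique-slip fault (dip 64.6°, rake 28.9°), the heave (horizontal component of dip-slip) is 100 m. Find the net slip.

482 m

dip-slip = heave / cos(dip) = 100 / cos(64.6°) = 233.1 m
net slip = dip-slip / sin(rake) = 233.1 / sin(28.9°) = 482 m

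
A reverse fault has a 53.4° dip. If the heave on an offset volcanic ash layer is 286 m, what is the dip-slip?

dip-slip = heave / cos(dip) = 286 / cos(53.4°) = 480 m

480 m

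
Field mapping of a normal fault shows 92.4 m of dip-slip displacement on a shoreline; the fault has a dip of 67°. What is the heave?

heave = dip-slip × cos(dip) = 92.4 m × cos(67°) = 36.1 m

36.1 m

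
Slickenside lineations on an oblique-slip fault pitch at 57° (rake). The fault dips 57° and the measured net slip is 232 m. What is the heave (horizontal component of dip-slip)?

106 m

dip-slip = net slip × sin(rake) = 232 m × sin(57°) = 194.6 m
heave = dip-slip × cos(dip) = 194.6 × cos(57°) = 106 m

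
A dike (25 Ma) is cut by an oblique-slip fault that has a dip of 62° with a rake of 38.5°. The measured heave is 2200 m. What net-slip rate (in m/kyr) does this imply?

dip-slip = heave / cos(dip) = 2200 / cos(62°) = 4686 m
net slip = dip-slip / sin(rake) = 4686 / sin(38.5°) = 7528 m
rate = 7528 m / 25 Ma = 0.000301 m/yr = 0.301 m/kyr

0.301 m/kyr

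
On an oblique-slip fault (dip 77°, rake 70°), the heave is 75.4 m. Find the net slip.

357 m

dip-slip = heave / cos(dip) = 75.4 / cos(77°) = 335.2 m
net slip = dip-slip / sin(rake) = 335.2 / sin(70°) = 357 m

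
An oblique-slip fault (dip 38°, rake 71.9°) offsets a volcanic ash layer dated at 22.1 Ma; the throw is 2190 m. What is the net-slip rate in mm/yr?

dip-slip = throw / sin(dip) = 2190 / sin(38°) = 3557 m
net slip = dip-slip / sin(rake) = 3557 / sin(71.9°) = 3742 m
rate = 3742 m / 22.1 Ma = 0.000169 m/yr = 0.169 mm/yr

0.169 mm/yr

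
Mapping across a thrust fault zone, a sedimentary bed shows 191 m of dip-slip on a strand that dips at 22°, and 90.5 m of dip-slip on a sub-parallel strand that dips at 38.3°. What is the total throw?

128 m

throw_A = 191 × sin(22°) = 71.55 m
throw_B = 90.5 × sin(38.3°) = 56.09 m
total = 71.55 + 56.09 = 128 m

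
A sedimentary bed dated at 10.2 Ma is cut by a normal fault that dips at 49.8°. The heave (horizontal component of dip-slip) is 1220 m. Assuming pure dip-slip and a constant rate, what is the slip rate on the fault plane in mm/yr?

dip-slip = heave / cos(dip) = 1220 m / cos(49.8°) = 1890 m
rate = 1890 m / 10.2 Ma = 0.000185 m/yr = 0.185 mm/yr

0.185 mm/yr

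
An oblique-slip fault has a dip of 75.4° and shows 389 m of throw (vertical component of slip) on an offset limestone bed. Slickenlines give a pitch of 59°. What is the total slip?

dip-slip = throw / sin(dip) = 389 / sin(75.4°) = 402 m
net slip = dip-slip / sin(rake) = 402 / sin(59°) = 469 m

469 m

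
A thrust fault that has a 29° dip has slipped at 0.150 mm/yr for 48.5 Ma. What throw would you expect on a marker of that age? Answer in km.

3.53 km

dip-slip = rate × time = 0.150 mm/yr × 48.5 Ma = 7275 m
throw = dip-slip × sin(dip) = 7275 × sin(29°) = 3530 m = 3.53 km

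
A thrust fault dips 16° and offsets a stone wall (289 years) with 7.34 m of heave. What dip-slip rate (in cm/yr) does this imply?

dip-slip = heave / cos(dip) = 7.34 m / cos(16°) = 7.636 m
rate = 7.636 m / 289 years = 0.0264 m/yr = 2.64 cm/yr

2.64 cm/yr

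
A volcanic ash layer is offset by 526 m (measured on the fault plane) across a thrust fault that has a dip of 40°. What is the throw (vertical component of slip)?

throw = dip-slip × sin(dip) = 526 m × sin(40°) = 338 m

338 m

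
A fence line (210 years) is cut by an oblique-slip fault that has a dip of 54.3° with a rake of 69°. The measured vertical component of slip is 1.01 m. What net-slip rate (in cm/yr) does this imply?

dip-slip = throw / sin(dip) = 1.01 / sin(54.3°) = 1.244 m
net slip = dip-slip / sin(rake) = 1.244 / sin(69°) = 1.332 m
rate = 1.332 m / 210 years = 0.00634 m/yr = 0.634 cm/yr

0.634 cm/yr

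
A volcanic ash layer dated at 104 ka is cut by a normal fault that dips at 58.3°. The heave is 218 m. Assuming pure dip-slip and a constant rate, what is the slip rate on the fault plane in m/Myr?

3990 m/Myr

dip-slip = heave / cos(dip) = 218 m / cos(58.3°) = 414.9 m
rate = 414.9 m / 104 ka = 0.00399 m/yr = 3990 m/Myr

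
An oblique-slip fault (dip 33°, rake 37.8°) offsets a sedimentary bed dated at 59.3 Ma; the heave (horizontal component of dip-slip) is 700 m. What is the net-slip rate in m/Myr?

23 m/Myr

dip-slip = heave / cos(dip) = 700 / cos(33°) = 834.7 m
net slip = dip-slip / sin(rake) = 834.7 / sin(37.8°) = 1362 m
rate = 1362 m / 59.3 Ma = 0.0000230 m/yr = 23 m/Myr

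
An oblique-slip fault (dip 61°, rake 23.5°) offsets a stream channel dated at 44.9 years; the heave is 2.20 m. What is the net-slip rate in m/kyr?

dip-slip = heave / cos(dip) = 2.20 / cos(61°) = 4.538 m
net slip = dip-slip / sin(rake) = 4.538 / sin(23.5°) = 11.38 m
rate = 11.38 m / 44.9 years = 0.253 m/yr = 253 m/kyr

253 m/kyr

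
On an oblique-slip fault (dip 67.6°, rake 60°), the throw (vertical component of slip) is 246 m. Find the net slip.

307 m

dip-slip = throw / sin(dip) = 246 / sin(67.6°) = 266.1 m
net slip = dip-slip / sin(rake) = 266.1 / sin(60°) = 307 m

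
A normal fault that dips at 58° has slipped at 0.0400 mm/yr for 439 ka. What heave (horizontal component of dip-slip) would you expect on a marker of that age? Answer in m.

9.31 m

dip-slip = rate × time = 0.0400 mm/yr × 439 ka = 17.56 m
heave = dip-slip × cos(dip) = 17.56 × cos(58°) = 9.31 m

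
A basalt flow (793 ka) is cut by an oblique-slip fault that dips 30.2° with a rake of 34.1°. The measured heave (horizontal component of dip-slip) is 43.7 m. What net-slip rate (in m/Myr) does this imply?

114 m/Myr

dip-slip = heave / cos(dip) = 43.7 / cos(30.2°) = 50.56 m
net slip = dip-slip / sin(rake) = 50.56 / sin(34.1°) = 90.19 m
rate = 90.19 m / 793 ka = 0.000114 m/yr = 114 m/Myr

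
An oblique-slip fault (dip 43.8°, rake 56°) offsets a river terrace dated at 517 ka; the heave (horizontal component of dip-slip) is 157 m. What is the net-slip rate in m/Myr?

508 m/Myr

dip-slip = heave / cos(dip) = 157 / cos(43.8°) = 217.5 m
net slip = dip-slip / sin(rake) = 217.5 / sin(56°) = 262.4 m
rate = 262.4 m / 517 ka = 0.000508 m/yr = 508 m/Myr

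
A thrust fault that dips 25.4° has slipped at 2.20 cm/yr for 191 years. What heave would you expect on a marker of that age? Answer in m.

3.80 m

dip-slip = rate × time = 2.20 cm/yr × 191 years = 4.202 m
heave = dip-slip × cos(dip) = 4.202 × cos(25.4°) = 3.80 m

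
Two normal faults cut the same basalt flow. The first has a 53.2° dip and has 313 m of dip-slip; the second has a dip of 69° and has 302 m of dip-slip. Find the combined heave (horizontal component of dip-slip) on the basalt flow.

heave_A = 313 × cos(53.2°) = 187.5 m
heave_B = 302 × cos(69°) = 108.2 m
total = 187.5 + 108.2 = 296 m

296 m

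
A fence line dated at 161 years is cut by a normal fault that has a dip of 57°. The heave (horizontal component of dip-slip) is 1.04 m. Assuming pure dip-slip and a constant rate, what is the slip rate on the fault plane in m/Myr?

11900 m/Myr

dip-slip = heave / cos(dip) = 1.04 m / cos(57°) = 1.910 m
rate = 1.910 m / 161 years = 0.0119 m/yr = 11900 m/Myr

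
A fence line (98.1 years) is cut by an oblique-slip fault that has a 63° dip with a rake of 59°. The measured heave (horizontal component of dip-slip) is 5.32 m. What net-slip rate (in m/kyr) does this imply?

dip-slip = heave / cos(dip) = 5.32 / cos(63°) = 11.72 m
net slip = dip-slip / sin(rake) = 11.72 / sin(59°) = 13.67 m
rate = 13.67 m / 98.1 years = 0.139 m/yr = 139 m/kyr

139 m/kyr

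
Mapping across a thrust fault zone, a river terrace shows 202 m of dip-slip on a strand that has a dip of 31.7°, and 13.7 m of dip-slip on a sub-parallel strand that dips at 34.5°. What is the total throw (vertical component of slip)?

throw_A = 202 × sin(31.7°) = 106.1 m
throw_B = 13.7 × sin(34.5°) = 7.760 m
total = 106.1 + 7.760 = 114 m

114 m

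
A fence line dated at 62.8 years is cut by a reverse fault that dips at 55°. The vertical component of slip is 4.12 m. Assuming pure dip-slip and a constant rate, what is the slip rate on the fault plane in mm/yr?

dip-slip = throw / sin(dip) = 4.12 m / sin(55°) = 5.030 m
rate = 5.030 m / 62.8 years = 0.0801 m/yr = 80.1 mm/yr

80.1 mm/yr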